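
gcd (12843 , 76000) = 1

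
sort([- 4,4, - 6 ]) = [ - 6, -4, 4]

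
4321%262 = 129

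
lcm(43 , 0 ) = 0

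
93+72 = 165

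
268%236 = 32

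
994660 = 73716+920944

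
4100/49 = 83 + 33/49 = 83.67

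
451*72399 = 32651949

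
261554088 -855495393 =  - 593941305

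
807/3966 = 269/1322 = 0.20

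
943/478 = 1 + 465/478  =  1.97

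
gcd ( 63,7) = 7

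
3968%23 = 12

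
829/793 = 1 + 36/793=1.05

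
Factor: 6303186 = 2^1*3^2*83^1*4219^1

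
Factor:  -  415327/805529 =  - 11^1 * 17^1*23^( - 1) * 2221^1*35023^( - 1)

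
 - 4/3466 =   -  2/1733= - 0.00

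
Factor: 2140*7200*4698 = 2^8*3^6*5^3*29^1*107^1 = 72386784000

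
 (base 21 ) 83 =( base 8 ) 253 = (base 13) 102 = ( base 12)123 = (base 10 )171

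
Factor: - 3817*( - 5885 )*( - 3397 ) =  - 5^1*11^2*43^1*79^1*107^1 * 347^1 = -76306963865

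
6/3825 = 2/1275 =0.00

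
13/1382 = 13/1382 = 0.01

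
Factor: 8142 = 2^1*3^1*23^1*59^1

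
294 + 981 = 1275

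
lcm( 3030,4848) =24240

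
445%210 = 25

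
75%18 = 3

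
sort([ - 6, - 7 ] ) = [-7 ,- 6]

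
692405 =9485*73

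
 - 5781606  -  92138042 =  - 97919648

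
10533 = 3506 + 7027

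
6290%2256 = 1778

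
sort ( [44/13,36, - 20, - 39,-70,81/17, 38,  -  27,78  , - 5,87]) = [ - 70, - 39, - 27, - 20, - 5 , 44/13,81/17,  36,  38,78,87] 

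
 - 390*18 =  -7020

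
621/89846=621/89846 = 0.01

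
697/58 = 697/58= 12.02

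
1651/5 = 330  +  1/5=330.20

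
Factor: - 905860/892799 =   -  2^2*5^1 * 617^( -1 ) *1447^(- 1)*45293^1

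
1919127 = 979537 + 939590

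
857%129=83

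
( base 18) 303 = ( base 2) 1111001111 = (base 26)1bd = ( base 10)975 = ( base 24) 1GF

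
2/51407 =2/51407 = 0.00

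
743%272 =199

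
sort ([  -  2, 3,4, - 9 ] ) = [ - 9, -2,3,4]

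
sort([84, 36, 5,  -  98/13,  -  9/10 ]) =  [-98/13,- 9/10, 5, 36, 84 ]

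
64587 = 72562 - 7975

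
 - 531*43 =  - 22833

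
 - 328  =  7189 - 7517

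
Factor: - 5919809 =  - 7^1 *23^1*83^1 *443^1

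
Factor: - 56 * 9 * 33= - 16632=- 2^3*3^3*7^1*11^1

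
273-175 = 98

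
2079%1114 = 965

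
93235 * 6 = 559410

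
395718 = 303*1306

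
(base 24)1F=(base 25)1e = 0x27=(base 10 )39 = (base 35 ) 14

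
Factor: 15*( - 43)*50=-32250 = - 2^1*3^1*5^3*43^1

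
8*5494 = 43952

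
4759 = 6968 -2209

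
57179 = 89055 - 31876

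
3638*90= 327420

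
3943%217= 37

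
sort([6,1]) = [ 1, 6]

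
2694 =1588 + 1106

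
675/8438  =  675/8438  =  0.08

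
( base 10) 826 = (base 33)P1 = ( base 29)SE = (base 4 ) 30322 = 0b1100111010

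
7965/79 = 100+65/79 = 100.82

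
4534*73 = 330982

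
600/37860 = 10/631 = 0.02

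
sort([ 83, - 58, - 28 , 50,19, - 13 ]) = [ - 58,-28, - 13,19, 50,83 ]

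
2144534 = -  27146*( - 79)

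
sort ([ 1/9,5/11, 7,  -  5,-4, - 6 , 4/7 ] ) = [ - 6,-5 , - 4, 1/9,5/11 , 4/7,7 ]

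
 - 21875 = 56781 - 78656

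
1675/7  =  239 + 2/7= 239.29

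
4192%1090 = 922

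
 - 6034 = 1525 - 7559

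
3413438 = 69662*49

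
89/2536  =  89/2536  =  0.04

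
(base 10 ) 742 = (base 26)12E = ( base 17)29B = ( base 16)2e6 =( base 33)MG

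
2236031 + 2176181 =4412212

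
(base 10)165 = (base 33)50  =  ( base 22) 7b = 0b10100101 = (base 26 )69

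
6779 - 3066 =3713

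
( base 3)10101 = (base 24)3J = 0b1011011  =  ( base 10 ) 91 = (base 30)31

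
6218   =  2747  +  3471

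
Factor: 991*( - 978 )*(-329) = 318866142 = 2^1*3^1*7^1*47^1 * 163^1*991^1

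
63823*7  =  446761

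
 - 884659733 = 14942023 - 899601756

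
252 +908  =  1160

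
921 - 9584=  - 8663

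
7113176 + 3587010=10700186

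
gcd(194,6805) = 1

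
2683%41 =18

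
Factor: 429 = 3^1 * 11^1 *13^1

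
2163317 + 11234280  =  13397597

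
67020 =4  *16755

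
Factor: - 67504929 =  - 3^1*19^1*823^1 * 1439^1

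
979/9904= 979/9904 = 0.10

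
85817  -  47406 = 38411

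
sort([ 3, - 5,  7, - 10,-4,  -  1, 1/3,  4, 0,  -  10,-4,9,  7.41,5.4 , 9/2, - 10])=[ - 10 ,-10 ,  -  10, - 5,  -  4,-4,-1,0,1/3, 3, 4, 9/2,5.4, 7,7.41,9]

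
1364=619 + 745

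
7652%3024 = 1604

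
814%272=270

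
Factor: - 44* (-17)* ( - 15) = - 2^2*3^1 * 5^1*11^1*17^1 = - 11220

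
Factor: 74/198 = 3^( - 2)*11^( - 1 )*37^1 = 37/99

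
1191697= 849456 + 342241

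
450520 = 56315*8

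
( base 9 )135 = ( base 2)1110001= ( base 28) 41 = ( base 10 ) 113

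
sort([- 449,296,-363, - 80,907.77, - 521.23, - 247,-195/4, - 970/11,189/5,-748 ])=[-748 , - 521.23 ,- 449,-363, -247, - 970/11, -80,-195/4,189/5,296,907.77] 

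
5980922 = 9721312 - 3740390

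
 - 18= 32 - 50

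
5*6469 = 32345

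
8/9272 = 1/1159= 0.00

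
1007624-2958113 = - 1950489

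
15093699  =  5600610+9493089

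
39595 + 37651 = 77246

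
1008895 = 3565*283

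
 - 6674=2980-9654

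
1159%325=184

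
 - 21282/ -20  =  10641/10 = 1064.10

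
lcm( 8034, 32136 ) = 32136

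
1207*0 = 0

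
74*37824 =2798976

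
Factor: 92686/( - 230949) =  - 242/603 = - 2^1* 3^(-2 ) * 11^2*67^( -1 ) 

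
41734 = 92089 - 50355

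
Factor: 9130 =2^1*5^1*11^1*83^1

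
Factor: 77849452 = 2^2*139^1*163^1*859^1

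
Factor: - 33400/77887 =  - 2^3* 5^2* 71^(- 1)* 167^1*1097^ ( - 1 ) 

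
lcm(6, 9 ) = 18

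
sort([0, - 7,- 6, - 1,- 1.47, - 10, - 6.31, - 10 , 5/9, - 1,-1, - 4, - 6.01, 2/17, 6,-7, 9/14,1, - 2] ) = [-10, - 10,  -  7, - 7,  -  6.31,  -  6.01, - 6,-4,-2, - 1.47, - 1 , - 1,-1,0,2/17, 5/9,9/14,1,6]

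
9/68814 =1/7646 = 0.00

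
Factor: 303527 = 7^1*131^1*331^1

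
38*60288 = 2290944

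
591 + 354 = 945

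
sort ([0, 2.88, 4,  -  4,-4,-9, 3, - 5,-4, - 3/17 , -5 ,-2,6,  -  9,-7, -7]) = [ - 9, - 9, - 7,-7 , - 5, - 5, - 4, - 4, - 4, - 2, - 3/17, 0,2.88, 3,4,6 ] 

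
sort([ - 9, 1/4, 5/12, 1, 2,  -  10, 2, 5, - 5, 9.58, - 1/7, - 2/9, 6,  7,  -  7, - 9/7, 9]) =[ - 10, - 9, - 7, - 5, - 9/7, - 2/9, - 1/7, 1/4, 5/12,1, 2, 2, 5 , 6, 7 , 9,  9.58]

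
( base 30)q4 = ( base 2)1100010000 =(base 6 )3344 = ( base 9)1061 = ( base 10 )784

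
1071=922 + 149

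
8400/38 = 4200/19  =  221.05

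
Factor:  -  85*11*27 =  - 25245 = - 3^3 * 5^1*11^1 * 17^1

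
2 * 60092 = 120184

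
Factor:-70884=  - 2^2*3^2*11^1*179^1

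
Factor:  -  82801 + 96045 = 13244= 2^2*7^1*11^1*43^1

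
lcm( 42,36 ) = 252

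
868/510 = 434/255 = 1.70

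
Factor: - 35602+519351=7^1*29^1*2383^1 = 483749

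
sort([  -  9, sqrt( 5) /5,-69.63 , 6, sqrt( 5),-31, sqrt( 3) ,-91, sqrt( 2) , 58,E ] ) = [ - 91,  -  69.63,- 31, - 9,sqrt(5 )/5,sqrt ( 2) , sqrt( 3 ),sqrt( 5),E , 6 , 58]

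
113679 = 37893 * 3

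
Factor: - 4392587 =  - 53^1 * 67^1*1237^1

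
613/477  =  613/477= 1.29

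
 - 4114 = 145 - 4259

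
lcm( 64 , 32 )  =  64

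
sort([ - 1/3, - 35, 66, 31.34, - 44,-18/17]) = [ - 44,-35, - 18/17,  -  1/3 , 31.34,66 ]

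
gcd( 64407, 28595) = 7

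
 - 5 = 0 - 5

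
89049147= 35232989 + 53816158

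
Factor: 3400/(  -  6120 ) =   -  3^(-2)*5^1 = -  5/9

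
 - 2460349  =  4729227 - 7189576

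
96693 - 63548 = 33145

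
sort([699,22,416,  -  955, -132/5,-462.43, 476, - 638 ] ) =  [  -  955, - 638, - 462.43,  -  132/5,22,416, 476,699 ] 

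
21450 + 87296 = 108746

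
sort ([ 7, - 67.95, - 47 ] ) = [-67.95, - 47, 7 ]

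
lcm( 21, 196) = 588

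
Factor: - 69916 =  - 2^2 * 7^1*11^1 * 227^1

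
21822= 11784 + 10038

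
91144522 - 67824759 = 23319763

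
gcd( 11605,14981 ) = 211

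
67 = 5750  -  5683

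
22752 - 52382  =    -  29630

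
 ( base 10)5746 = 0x1672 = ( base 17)12F0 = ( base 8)13162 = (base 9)7784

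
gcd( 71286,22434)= 6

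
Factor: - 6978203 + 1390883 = -5587320 = - 2^3 * 3^1*5^1*101^1*461^1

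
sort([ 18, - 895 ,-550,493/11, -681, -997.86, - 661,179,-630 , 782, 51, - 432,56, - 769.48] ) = [ - 997.86, - 895, -769.48,  -  681, - 661,-630,-550,-432,18,493/11,51,56 , 179,782 ]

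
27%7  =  6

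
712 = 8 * 89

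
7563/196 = 38 +115/196 = 38.59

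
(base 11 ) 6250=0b10000001011011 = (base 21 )IG9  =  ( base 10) 8283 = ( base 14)3039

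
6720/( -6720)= -1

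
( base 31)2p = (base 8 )127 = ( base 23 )3i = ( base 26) 39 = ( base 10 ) 87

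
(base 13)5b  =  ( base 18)44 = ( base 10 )76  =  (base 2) 1001100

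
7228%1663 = 576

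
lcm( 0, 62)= 0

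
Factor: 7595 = 5^1 * 7^2*31^1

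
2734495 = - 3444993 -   -  6179488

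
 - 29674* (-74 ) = 2195876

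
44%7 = 2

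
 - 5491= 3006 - 8497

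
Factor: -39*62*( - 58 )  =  140244=2^2*3^1*13^1 * 29^1* 31^1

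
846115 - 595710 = 250405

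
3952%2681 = 1271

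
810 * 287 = 232470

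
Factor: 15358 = 2^1*7^1*1097^1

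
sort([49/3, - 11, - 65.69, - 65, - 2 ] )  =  [ - 65.69, - 65, - 11, - 2, 49/3 ]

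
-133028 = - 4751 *28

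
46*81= 3726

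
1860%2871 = 1860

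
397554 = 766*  519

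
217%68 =13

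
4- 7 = - 3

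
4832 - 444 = 4388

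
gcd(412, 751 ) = 1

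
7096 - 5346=1750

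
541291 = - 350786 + 892077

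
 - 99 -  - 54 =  - 45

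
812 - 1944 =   -  1132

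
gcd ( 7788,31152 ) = 7788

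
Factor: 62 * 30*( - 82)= - 2^3 * 3^1* 5^1 * 31^1 * 41^1 =- 152520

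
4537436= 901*5036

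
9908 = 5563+4345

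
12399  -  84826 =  - 72427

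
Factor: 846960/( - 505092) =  - 2^2*5^1*7^ ( - 2 ) * 859^(  -  1 ) * 3529^1 =- 70580/42091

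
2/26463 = 2/26463=0.00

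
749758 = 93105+656653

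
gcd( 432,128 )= 16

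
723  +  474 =1197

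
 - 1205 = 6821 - 8026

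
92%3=2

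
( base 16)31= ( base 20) 29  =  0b110001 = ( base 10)49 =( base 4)301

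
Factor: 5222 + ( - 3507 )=1715 = 5^1 *7^3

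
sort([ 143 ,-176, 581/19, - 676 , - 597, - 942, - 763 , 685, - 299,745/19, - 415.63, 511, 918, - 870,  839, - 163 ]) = [ - 942,-870, - 763, - 676, - 597, - 415.63, - 299, - 176, - 163,581/19, 745/19,143, 511, 685, 839, 918 ]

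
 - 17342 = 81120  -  98462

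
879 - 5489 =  - 4610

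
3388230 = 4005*846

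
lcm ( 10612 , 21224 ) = 21224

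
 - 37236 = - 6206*6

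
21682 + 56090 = 77772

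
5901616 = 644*9164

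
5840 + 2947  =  8787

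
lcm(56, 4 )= 56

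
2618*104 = 272272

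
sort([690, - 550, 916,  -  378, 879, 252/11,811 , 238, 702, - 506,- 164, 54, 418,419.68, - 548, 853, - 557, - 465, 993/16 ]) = [ - 557, - 550 , - 548 , - 506, - 465, - 378, - 164, 252/11,54 , 993/16 , 238, 418, 419.68, 690, 702, 811, 853, 879,916 ]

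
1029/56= 147/8  =  18.38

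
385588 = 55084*7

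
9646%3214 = 4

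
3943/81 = 48 + 55/81 = 48.68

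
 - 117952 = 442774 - 560726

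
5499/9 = 611 = 611.00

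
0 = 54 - 54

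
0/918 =0 = 0.00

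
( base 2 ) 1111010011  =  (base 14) 4DD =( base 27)197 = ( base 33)tm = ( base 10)979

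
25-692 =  - 667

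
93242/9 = 93242/9 = 10360.22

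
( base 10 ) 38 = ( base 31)17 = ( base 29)19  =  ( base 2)100110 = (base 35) 13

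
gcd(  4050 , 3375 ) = 675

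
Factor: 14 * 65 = 910 = 2^1*5^1 * 7^1 * 13^1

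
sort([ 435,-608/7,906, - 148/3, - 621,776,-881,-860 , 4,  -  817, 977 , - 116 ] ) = [-881, - 860,-817 ,-621,-116, -608/7, - 148/3,4 , 435 , 776, 906,977]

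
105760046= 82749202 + 23010844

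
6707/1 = 6707 = 6707.00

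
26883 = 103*261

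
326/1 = 326 = 326.00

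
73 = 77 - 4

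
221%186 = 35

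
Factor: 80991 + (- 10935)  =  70056  =  2^3 * 3^2*7^1*139^1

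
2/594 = 1/297 = 0.00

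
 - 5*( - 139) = 695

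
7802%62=52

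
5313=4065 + 1248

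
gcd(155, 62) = 31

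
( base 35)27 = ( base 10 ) 77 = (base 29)2J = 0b1001101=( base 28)2l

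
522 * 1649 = 860778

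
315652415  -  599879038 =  - 284226623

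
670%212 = 34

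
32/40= 4/5= 0.80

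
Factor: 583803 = 3^2*11^1*5897^1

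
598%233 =132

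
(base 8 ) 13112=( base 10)5706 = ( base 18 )hb0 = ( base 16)164a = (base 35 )4n1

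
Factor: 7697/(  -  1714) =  - 2^( - 1 )*43^1*179^1 *857^( - 1)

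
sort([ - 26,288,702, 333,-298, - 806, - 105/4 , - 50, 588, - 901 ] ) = [-901, - 806,  -  298 , - 50, - 105/4,-26,288,  333, 588,702 ] 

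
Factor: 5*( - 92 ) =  - 460 = - 2^2*5^1*23^1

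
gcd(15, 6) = 3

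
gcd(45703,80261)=1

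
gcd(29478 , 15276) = 6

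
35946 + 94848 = 130794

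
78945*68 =5368260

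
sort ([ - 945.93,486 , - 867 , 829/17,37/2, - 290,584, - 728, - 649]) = [- 945.93, - 867, - 728,-649,  -  290,37/2,829/17,486 , 584]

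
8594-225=8369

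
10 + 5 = 15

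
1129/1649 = 1129/1649 = 0.68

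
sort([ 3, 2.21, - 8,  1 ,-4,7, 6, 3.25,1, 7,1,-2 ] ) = [ - 8,-4,-2 , 1,  1,1,2.21 , 3, 3.25, 6 , 7,7 ] 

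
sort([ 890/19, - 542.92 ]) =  [ - 542.92, 890/19]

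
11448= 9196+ 2252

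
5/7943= 5/7943 = 0.00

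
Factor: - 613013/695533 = -19^( - 1)*36607^(-1 )*613013^1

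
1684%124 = 72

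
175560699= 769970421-594409722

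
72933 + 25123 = 98056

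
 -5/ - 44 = 5/44 = 0.11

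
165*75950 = 12531750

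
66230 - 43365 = 22865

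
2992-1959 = 1033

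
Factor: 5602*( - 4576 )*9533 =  - 2^6*11^1*13^1*2801^1*9533^1=- 244376090816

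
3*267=801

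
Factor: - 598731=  - 3^1*7^2*4073^1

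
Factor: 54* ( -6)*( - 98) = 2^3* 3^4*7^2 = 31752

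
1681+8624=10305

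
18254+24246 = 42500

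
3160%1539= 82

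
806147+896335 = 1702482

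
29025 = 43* 675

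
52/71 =52/71 = 0.73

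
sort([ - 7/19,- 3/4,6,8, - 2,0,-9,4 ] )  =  [ - 9, - 2, - 3/4, - 7/19,0,4, 6, 8 ]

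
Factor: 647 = 647^1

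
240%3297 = 240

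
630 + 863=1493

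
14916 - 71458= - 56542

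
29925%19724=10201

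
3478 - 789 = 2689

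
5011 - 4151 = 860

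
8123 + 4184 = 12307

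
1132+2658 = 3790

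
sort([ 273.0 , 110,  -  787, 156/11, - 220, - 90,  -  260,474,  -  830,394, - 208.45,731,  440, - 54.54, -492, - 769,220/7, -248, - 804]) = [- 830, - 804, - 787,  -  769 , - 492,- 260, - 248,-220, - 208.45, - 90,-54.54, 156/11, 220/7,110,  273.0,394,440,474, 731 ] 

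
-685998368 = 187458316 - 873456684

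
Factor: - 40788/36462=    - 2^1 * 3^1*11^1*59^( - 1)= -  66/59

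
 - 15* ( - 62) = 930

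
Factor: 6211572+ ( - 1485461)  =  4726111 = 13^1 *41^1*8867^1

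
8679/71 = 8679/71= 122.24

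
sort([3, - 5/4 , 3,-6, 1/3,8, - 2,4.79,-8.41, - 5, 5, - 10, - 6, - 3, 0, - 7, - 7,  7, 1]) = [-10,  -  8.41, - 7, - 7, - 6, - 6,- 5, - 3, - 2, -5/4, 0, 1/3, 1, 3,3, 4.79,5,  7,  8]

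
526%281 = 245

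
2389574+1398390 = 3787964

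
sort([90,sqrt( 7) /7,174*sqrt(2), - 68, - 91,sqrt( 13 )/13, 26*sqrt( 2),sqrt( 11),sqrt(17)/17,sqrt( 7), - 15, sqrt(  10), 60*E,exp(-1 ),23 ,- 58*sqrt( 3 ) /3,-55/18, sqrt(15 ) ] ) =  [ - 91,-68 , - 58*sqrt ( 3)/3, - 15, - 55/18,  sqrt( 17) /17 , sqrt(13) /13,  exp( - 1),sqrt( 7)/7,sqrt ( 7 ),sqrt( 10 ), sqrt( 11) , sqrt ( 15 ), 23,  26*sqrt( 2 ),90, 60 * E,174*sqrt( 2)]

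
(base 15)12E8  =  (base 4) 333023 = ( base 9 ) 5482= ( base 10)4043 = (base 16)FCB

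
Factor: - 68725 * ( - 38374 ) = 2^1*5^2 *7^1 * 2741^1*2749^1 = 2637253150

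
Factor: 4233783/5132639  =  3^1*31^ ( - 1)*41^1*34421^1 * 165569^(-1)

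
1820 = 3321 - 1501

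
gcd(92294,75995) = 1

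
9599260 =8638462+960798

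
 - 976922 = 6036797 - 7013719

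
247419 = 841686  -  594267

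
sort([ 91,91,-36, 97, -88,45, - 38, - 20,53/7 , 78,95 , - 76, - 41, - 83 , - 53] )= [  -  88, - 83, - 76 ,  -  53, - 41,-38, - 36, - 20 , 53/7,45,78,91, 91  ,  95, 97] 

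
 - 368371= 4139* ( - 89) 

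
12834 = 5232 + 7602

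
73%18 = 1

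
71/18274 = 71/18274 = 0.00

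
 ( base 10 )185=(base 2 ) 10111001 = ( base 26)73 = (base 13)113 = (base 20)95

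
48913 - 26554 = 22359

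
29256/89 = 328 + 64/89=328.72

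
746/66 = 11 + 10/33 = 11.30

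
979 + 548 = 1527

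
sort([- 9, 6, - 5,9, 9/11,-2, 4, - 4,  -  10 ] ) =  [  -  10, - 9,-5,-4, - 2, 9/11,  4,6,9 ]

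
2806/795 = 2806/795 = 3.53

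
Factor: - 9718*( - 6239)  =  2^1*17^1*43^1*113^1*367^1  =  60630602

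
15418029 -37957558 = - 22539529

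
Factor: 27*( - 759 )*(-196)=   2^2 * 3^4*7^2*11^1*23^1 = 4016628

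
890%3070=890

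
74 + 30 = 104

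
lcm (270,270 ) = 270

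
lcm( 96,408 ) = 1632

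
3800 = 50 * 76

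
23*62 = 1426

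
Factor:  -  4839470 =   -  2^1*5^1*163^1*2969^1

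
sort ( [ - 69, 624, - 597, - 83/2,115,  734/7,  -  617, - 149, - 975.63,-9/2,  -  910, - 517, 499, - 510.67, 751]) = [ - 975.63, - 910, - 617, - 597, - 517,- 510.67, - 149,-69,-83/2, - 9/2, 734/7, 115,499,624,751 ] 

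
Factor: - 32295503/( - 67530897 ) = 3^( - 2)*7^ ( - 1)*641^1*50383^1*1071919^( - 1) 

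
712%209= 85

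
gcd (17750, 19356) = 2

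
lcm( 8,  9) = 72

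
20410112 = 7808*2614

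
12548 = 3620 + 8928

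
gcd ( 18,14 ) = 2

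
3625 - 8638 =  - 5013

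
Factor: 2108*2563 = 5402804=2^2*11^1*17^1*31^1 * 233^1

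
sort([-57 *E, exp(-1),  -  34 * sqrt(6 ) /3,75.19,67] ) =[-57*E, - 34*sqrt( 6 ) /3, exp(-1),67, 75.19 ]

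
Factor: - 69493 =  - 69493^1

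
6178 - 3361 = 2817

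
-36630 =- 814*45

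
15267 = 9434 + 5833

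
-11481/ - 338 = 33 + 327/338 = 33.97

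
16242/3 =5414=5414.00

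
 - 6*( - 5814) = 34884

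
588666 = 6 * 98111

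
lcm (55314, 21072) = 442512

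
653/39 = 16  +  29/39 =16.74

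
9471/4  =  9471/4=2367.75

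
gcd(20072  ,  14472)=8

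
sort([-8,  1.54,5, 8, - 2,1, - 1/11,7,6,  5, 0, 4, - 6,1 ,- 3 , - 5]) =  [ - 8, - 6, - 5,-3, - 2, - 1/11, 0,1,1,  1.54,4,5,5,6, 7, 8] 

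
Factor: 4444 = 2^2*11^1*101^1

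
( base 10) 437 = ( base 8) 665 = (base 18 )165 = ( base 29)f2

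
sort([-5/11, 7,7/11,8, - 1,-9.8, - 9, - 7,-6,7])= [ - 9.8,-9, - 7, - 6, - 1, - 5/11,7/11, 7,7, 8 ] 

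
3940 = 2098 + 1842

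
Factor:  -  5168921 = - 5168921^1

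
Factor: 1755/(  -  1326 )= - 2^( - 1) * 3^2 * 5^1 * 17^ (- 1 )=- 45/34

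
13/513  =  13/513 = 0.03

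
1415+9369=10784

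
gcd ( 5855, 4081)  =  1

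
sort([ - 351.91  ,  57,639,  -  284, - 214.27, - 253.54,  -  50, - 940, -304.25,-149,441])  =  [ - 940, - 351.91, -304.25, - 284, - 253.54, - 214.27, - 149, - 50, 57, 441, 639 ]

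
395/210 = 79/42  =  1.88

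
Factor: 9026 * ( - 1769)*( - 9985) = 159430435090 = 2^1*5^1 * 29^1* 61^1*1997^1*4513^1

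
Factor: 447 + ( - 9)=2^1*3^1*73^1 = 438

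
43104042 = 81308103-38204061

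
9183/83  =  110 + 53/83 = 110.64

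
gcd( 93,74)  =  1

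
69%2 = 1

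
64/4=16 = 16.00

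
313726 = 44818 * 7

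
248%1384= 248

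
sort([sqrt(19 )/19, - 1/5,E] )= [- 1/5,sqrt(19 ) /19,E]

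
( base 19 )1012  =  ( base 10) 6880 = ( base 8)15340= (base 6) 51504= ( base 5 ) 210010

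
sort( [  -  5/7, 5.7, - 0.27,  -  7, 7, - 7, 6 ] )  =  [ - 7, - 7, - 5/7, -0.27, 5.7  ,  6, 7 ] 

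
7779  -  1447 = 6332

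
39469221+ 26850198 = 66319419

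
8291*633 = 5248203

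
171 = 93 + 78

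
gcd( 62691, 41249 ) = 1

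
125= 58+67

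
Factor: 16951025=5^2*7^1*13^1*7451^1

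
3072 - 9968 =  - 6896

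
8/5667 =8/5667   =  0.00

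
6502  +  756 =7258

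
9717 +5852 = 15569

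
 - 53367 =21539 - 74906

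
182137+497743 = 679880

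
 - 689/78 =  - 53/6 = -8.83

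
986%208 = 154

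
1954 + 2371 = 4325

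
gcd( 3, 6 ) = 3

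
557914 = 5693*98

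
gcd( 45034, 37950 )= 506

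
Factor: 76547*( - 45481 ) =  - 3481434107= - 41^1*1867^1*45481^1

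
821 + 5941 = 6762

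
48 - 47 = 1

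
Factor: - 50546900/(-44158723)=2^2*5^2*7^ ( - 1)*37^( - 1)*170497^( - 1)*505469^1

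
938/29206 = 469/14603 = 0.03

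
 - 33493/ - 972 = 34+445/972 = 34.46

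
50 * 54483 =2724150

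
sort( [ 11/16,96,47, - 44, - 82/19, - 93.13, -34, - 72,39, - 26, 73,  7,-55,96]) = [ - 93.13,  -  72, -55, - 44, - 34, - 26 ,  -  82/19,11/16, 7,39,47,73,96,96]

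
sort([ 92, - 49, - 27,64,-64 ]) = [ - 64, - 49, - 27 , 64, 92] 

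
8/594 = 4/297= 0.01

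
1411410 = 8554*165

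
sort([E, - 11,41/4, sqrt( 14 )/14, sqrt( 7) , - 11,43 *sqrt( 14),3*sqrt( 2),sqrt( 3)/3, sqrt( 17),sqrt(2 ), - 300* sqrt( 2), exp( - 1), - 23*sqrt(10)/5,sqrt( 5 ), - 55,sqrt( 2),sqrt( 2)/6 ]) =[ - 300*sqrt(2), - 55 , - 23 * sqrt (10)/5, - 11, - 11,sqrt ( 2 ) /6,sqrt( 14) /14,exp( - 1 ),sqrt( 3 ) /3, sqrt( 2), sqrt ( 2 ),sqrt(5),sqrt(7),E,sqrt( 17),3*sqrt ( 2),41/4,  43*sqrt( 14 )]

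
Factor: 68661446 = 2^1*7^2*700627^1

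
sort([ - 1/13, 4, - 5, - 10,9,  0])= [ - 10 , - 5, - 1/13, 0 , 4, 9] 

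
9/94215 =3/31405 = 0.00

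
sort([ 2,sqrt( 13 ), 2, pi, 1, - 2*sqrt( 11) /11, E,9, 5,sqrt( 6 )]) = [-2 * sqrt( 11)/11, 1,2,2, sqrt( 6 ),E,pi,sqrt( 13), 5, 9]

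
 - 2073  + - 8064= - 10137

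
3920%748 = 180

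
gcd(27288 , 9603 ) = 9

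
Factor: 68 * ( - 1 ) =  - 68= - 2^2*17^1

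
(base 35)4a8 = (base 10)5258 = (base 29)679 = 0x148a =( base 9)7182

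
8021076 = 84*95489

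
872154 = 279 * 3126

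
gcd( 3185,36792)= 7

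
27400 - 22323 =5077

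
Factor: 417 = 3^1 *139^1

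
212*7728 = 1638336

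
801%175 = 101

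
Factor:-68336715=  - 3^1*5^1*271^1*16811^1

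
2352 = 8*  294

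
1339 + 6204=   7543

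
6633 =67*99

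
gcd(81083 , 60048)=1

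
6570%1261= 265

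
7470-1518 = 5952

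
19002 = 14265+4737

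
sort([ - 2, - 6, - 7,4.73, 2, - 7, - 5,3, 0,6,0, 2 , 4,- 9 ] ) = [ - 9, - 7, - 7, - 6, - 5,  -  2, 0, 0,2, 2,3,4,  4.73 , 6]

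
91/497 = 13/71 = 0.18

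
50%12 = 2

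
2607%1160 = 287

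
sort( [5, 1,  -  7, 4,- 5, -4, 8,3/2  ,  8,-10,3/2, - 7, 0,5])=[-10, - 7, - 7,- 5,-4, 0, 1 , 3/2, 3/2,4,5,  5, 8,8 ] 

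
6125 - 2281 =3844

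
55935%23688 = 8559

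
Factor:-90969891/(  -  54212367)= 11^( - 1)*19^1*227^( - 1)* 853^1*1871^1* 7237^( - 1) =30323297/18070789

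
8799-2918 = 5881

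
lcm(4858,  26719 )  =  53438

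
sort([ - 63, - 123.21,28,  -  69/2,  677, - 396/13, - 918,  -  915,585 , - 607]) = [ - 918, - 915 , - 607 , - 123.21,  -  63 , - 69/2, - 396/13,28, 585,677] 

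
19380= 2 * 9690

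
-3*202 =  - 606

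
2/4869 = 2/4869 = 0.00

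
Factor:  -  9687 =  - 3^1*3229^1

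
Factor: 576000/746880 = 2^2*3^1*5^2*389^( - 1) = 300/389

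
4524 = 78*58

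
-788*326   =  - 256888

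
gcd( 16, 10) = 2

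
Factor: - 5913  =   - 3^4*73^1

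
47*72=3384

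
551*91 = 50141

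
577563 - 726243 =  - 148680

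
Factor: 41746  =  2^1*20873^1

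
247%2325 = 247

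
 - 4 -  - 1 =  - 3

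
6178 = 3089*2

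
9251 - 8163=1088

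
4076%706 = 546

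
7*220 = 1540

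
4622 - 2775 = 1847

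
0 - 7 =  - 7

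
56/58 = 28/29 = 0.97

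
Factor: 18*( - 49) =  -2^1*3^2*7^2 = - 882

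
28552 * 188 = 5367776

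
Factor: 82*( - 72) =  -2^4*3^2*41^1=- 5904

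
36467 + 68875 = 105342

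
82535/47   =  1756 + 3/47= 1756.06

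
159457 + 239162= 398619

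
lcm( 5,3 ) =15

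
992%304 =80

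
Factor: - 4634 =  - 2^1*7^1*331^1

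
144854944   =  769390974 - 624536030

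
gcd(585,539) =1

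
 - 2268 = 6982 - 9250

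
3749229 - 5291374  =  -1542145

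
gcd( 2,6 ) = 2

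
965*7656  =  7388040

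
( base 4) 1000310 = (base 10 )4148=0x1034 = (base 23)7j8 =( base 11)3131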